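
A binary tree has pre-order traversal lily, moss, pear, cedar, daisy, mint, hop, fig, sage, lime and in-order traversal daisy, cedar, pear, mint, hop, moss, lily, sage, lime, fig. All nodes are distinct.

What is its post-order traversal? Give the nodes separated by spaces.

The first element of pre-order is the root; it splits in-order into left and right subtrees.
Root lily: left subtree has 6 nodes {daisy, cedar, pear, mint, hop, moss}, right has 3 {sage, lime, fig}.
  Root moss: left subtree has 5 nodes {daisy, cedar, pear, mint, hop}, right has 0 { }.
    Root pear: left subtree has 2 nodes {daisy, cedar}, right has 2 {mint, hop}.
      Root cedar: left subtree has 1 node {daisy}, right has 0 { }.
      Root mint: left subtree has 0 nodes { }, right has 1 {hop}.
  Root fig: left subtree has 2 nodes {sage, lime}, right has 0 { }.
    Root sage: left subtree has 0 nodes { }, right has 1 {lime}.

daisy cedar hop mint pear moss lime sage fig lily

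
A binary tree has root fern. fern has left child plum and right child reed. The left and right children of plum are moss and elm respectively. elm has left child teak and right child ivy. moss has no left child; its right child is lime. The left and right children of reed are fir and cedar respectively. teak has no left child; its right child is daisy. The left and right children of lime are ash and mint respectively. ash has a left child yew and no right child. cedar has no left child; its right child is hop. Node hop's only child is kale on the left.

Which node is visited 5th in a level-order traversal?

elm

Level-order visits nodes level by level from the root, left to right within each level.
Level 0: fern
Level 1: plum, reed
Level 2: moss, elm, fir, cedar
Level 3: lime, teak, ivy, hop
Level 4: ash, mint, daisy, kale
Level 5: yew
Full level-order sequence: fern, plum, reed, moss, elm, fir, cedar, lime, teak, ivy, hop, ash, mint, daisy, kale, yew.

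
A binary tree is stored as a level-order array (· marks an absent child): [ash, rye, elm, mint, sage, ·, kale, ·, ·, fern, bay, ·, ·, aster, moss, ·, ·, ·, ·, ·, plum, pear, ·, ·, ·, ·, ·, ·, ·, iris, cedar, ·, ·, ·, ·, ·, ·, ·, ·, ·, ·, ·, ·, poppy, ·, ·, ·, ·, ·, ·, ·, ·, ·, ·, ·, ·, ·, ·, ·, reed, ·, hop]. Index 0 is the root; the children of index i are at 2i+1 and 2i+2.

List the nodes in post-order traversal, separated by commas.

mint, plum, fern, poppy, pear, bay, sage, rye, aster, reed, iris, hop, cedar, moss, kale, elm, ash

Post-order visits the left subtree, then the right subtree, then the node.
At ash: go left to rye.
  At rye: go left to mint.
    mint is a leaf — visit mint.
  At rye: go right to sage.
    At sage: go left to fern.
      At fern: no left child.
      At fern: go right to plum.
        plum is a leaf — visit plum.
      Visit fern.
    At sage: go right to bay.
      At bay: go left to pear.
        At pear: go left to poppy.
          poppy is a leaf — visit poppy.
        At pear: no right child.
        Visit pear.
      At bay: no right child.
      Visit bay.
    Visit sage.
  Visit rye.
At ash: go right to elm.
  At elm: no left child.
  At elm: go right to kale.
    At kale: go left to aster.
      aster is a leaf — visit aster.
    At kale: go right to moss.
      At moss: go left to iris.
        At iris: go left to reed.
          reed is a leaf — visit reed.
        At iris: no right child.
        Visit iris.
      At moss: go right to cedar.
        At cedar: go left to hop.
          hop is a leaf — visit hop.
        At cedar: no right child.
        Visit cedar.
      Visit moss.
    Visit kale.
  Visit elm.
Visit ash.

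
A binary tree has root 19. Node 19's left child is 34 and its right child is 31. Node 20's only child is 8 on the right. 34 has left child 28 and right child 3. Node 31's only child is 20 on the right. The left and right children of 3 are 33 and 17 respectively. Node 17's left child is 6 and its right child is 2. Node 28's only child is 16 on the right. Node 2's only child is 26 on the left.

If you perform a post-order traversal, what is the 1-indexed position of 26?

5

Post-order visits the left subtree, then the right subtree, then the node.
At 19: go left to 34.
  At 34: go left to 28.
    At 28: no left child.
    At 28: go right to 16.
      16 is a leaf — visit 16.
    Visit 28.
  At 34: go right to 3.
    At 3: go left to 33.
      33 is a leaf — visit 33.
    At 3: go right to 17.
      At 17: go left to 6.
        6 is a leaf — visit 6.
      At 17: go right to 2.
        At 2: go left to 26.
          26 is a leaf — visit 26.
        At 2: no right child.
        Visit 2.
      Visit 17.
    Visit 3.
  Visit 34.
At 19: go right to 31.
  At 31: no left child.
  At 31: go right to 20.
    At 20: no left child.
    At 20: go right to 8.
      8 is a leaf — visit 8.
    Visit 20.
  Visit 31.
Visit 19.
Full post-order sequence: 16, 28, 33, 6, 26, 2, 17, 3, 34, 8, 20, 31, 19.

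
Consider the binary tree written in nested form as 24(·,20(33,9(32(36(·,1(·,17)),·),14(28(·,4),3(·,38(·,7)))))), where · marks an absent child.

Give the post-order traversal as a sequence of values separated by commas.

33, 17, 1, 36, 32, 4, 28, 7, 38, 3, 14, 9, 20, 24

Post-order visits the left subtree, then the right subtree, then the node.
At 24: no left child.
At 24: go right to 20.
  At 20: go left to 33.
    33 is a leaf — visit 33.
  At 20: go right to 9.
    At 9: go left to 32.
      At 32: go left to 36.
        At 36: no left child.
        At 36: go right to 1.
          At 1: no left child.
          At 1: go right to 17.
            17 is a leaf — visit 17.
          Visit 1.
        Visit 36.
      At 32: no right child.
      Visit 32.
    At 9: go right to 14.
      At 14: go left to 28.
        At 28: no left child.
        At 28: go right to 4.
          4 is a leaf — visit 4.
        Visit 28.
      At 14: go right to 3.
        At 3: no left child.
        At 3: go right to 38.
          At 38: no left child.
          At 38: go right to 7.
            7 is a leaf — visit 7.
          Visit 38.
        Visit 3.
      Visit 14.
    Visit 9.
  Visit 20.
Visit 24.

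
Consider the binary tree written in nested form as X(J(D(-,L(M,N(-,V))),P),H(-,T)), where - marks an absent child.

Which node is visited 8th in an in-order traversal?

In-order visits the left subtree, then the node, then the right subtree.
At X: go left to J.
  At J: go left to D.
    At D: no left child.
    Visit D.
    At D: go right to L.
      At L: go left to M.
        M is a leaf — visit M.
      Visit L.
      At L: go right to N.
        At N: no left child.
        Visit N.
        At N: go right to V.
          V is a leaf — visit V.
  Visit J.
  At J: go right to P.
    P is a leaf — visit P.
Visit X.
At X: go right to H.
  At H: no left child.
  Visit H.
  At H: go right to T.
    T is a leaf — visit T.
Full in-order sequence: D, M, L, N, V, J, P, X, H, T.

X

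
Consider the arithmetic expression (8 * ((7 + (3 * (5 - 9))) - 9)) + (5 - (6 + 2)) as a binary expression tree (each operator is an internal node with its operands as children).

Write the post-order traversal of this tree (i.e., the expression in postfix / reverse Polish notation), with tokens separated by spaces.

Post-order on an expression tree gives postfix notation: for each operator, emit left operand, right operand, then the operator.

8 7 3 5 9 - * + 9 - * 5 6 2 + - +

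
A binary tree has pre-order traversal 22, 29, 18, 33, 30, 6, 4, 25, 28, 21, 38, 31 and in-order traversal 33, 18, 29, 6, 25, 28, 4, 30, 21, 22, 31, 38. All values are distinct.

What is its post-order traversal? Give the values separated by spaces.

33 18 28 25 4 6 21 30 29 31 38 22

The first element of pre-order is the root; it splits in-order into left and right subtrees.
Root 22: left subtree has 9 nodes {33, 18, 29, 6, 25, 28, 4, 30, 21}, right has 2 {31, 38}.
  Root 29: left subtree has 2 nodes {33, 18}, right has 6 {6, 25, 28, 4, 30, 21}.
    Root 18: left subtree has 1 node {33}, right has 0 { }.
    Root 30: left subtree has 4 nodes {6, 25, 28, 4}, right has 1 {21}.
      Root 6: left subtree has 0 nodes { }, right has 3 {25, 28, 4}.
        Root 4: left subtree has 2 nodes {25, 28}, right has 0 { }.
          Root 25: left subtree has 0 nodes { }, right has 1 {28}.
  Root 38: left subtree has 1 node {31}, right has 0 { }.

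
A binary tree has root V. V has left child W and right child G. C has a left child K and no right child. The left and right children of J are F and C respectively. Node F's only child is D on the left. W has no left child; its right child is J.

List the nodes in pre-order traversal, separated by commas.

Pre-order visits the node, then its left subtree, then its right subtree.
Visit V.
At V: go left to W.
  Visit W.
  At W: no left child.
  At W: go right to J.
    Visit J.
    At J: go left to F.
      Visit F.
      At F: go left to D.
        D is a leaf — visit D.
      At F: no right child.
    At J: go right to C.
      Visit C.
      At C: go left to K.
        K is a leaf — visit K.
      At C: no right child.
At V: go right to G.
  G is a leaf — visit G.

V, W, J, F, D, C, K, G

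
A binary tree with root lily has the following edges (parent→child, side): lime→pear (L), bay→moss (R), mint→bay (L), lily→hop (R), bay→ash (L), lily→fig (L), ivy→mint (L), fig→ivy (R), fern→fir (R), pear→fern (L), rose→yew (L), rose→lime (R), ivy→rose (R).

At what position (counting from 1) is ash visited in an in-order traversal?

In-order visits the left subtree, then the node, then the right subtree.
At lily: go left to fig.
  At fig: no left child.
  Visit fig.
  At fig: go right to ivy.
    At ivy: go left to mint.
      At mint: go left to bay.
        At bay: go left to ash.
          ash is a leaf — visit ash.
        Visit bay.
        At bay: go right to moss.
          moss is a leaf — visit moss.
      Visit mint.
      At mint: no right child.
    Visit ivy.
    At ivy: go right to rose.
      At rose: go left to yew.
        yew is a leaf — visit yew.
      Visit rose.
      At rose: go right to lime.
        At lime: go left to pear.
          At pear: go left to fern.
            At fern: no left child.
            Visit fern.
            At fern: go right to fir.
              fir is a leaf — visit fir.
          Visit pear.
          At pear: no right child.
        Visit lime.
        At lime: no right child.
Visit lily.
At lily: go right to hop.
  hop is a leaf — visit hop.
Full in-order sequence: fig, ash, bay, moss, mint, ivy, yew, rose, fern, fir, pear, lime, lily, hop.

2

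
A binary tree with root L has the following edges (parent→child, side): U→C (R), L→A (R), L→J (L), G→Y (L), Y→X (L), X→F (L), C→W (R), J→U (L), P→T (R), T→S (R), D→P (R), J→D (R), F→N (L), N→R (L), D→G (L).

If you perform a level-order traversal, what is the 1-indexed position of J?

2

Level-order visits nodes level by level from the root, left to right within each level.
Level 0: L
Level 1: J, A
Level 2: U, D
Level 3: C, G, P
Level 4: W, Y, T
Level 5: X, S
Level 6: F
Level 7: N
Level 8: R
Full level-order sequence: L, J, A, U, D, C, G, P, W, Y, T, X, S, F, N, R.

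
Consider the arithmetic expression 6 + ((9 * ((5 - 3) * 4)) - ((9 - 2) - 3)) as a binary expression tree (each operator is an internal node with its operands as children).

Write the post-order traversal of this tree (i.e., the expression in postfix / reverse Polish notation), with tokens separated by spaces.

6 9 5 3 - 4 * * 9 2 - 3 - - +

Post-order on an expression tree gives postfix notation: for each operator, emit left operand, right operand, then the operator.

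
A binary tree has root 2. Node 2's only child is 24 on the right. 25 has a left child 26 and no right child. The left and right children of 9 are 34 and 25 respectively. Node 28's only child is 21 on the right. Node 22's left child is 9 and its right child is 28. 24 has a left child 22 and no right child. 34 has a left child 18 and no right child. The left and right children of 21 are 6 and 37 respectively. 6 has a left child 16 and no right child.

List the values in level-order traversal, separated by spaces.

Level-order visits nodes level by level from the root, left to right within each level.
Level 0: 2
Level 1: 24
Level 2: 22
Level 3: 9, 28
Level 4: 34, 25, 21
Level 5: 18, 26, 6, 37
Level 6: 16

2 24 22 9 28 34 25 21 18 26 6 37 16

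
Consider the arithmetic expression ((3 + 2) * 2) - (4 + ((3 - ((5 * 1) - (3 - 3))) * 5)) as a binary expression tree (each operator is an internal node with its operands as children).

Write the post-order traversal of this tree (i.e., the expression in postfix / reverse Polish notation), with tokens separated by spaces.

Post-order on an expression tree gives postfix notation: for each operator, emit left operand, right operand, then the operator.

3 2 + 2 * 4 3 5 1 * 3 3 - - - 5 * + -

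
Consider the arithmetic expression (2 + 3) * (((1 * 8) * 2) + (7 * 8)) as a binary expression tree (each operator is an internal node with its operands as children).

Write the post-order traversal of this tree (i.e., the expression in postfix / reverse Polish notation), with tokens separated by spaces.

Post-order on an expression tree gives postfix notation: for each operator, emit left operand, right operand, then the operator.

2 3 + 1 8 * 2 * 7 8 * + *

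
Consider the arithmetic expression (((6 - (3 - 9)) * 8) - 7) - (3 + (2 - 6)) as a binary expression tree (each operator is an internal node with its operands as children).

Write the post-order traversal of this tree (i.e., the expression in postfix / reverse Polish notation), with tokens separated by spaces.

Post-order on an expression tree gives postfix notation: for each operator, emit left operand, right operand, then the operator.

6 3 9 - - 8 * 7 - 3 2 6 - + -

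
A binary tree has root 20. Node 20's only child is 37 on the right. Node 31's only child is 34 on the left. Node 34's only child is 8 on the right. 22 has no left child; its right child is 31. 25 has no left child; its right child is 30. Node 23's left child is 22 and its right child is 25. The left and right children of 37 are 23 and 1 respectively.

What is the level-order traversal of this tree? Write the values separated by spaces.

Level-order visits nodes level by level from the root, left to right within each level.
Level 0: 20
Level 1: 37
Level 2: 23, 1
Level 3: 22, 25
Level 4: 31, 30
Level 5: 34
Level 6: 8

20 37 23 1 22 25 31 30 34 8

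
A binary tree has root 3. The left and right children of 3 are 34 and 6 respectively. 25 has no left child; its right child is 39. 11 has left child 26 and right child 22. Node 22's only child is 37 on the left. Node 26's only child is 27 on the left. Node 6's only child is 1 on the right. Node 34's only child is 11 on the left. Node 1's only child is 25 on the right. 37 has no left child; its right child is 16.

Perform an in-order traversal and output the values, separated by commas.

In-order visits the left subtree, then the node, then the right subtree.
At 3: go left to 34.
  At 34: go left to 11.
    At 11: go left to 26.
      At 26: go left to 27.
        27 is a leaf — visit 27.
      Visit 26.
      At 26: no right child.
    Visit 11.
    At 11: go right to 22.
      At 22: go left to 37.
        At 37: no left child.
        Visit 37.
        At 37: go right to 16.
          16 is a leaf — visit 16.
      Visit 22.
      At 22: no right child.
  Visit 34.
  At 34: no right child.
Visit 3.
At 3: go right to 6.
  At 6: no left child.
  Visit 6.
  At 6: go right to 1.
    At 1: no left child.
    Visit 1.
    At 1: go right to 25.
      At 25: no left child.
      Visit 25.
      At 25: go right to 39.
        39 is a leaf — visit 39.

27, 26, 11, 37, 16, 22, 34, 3, 6, 1, 25, 39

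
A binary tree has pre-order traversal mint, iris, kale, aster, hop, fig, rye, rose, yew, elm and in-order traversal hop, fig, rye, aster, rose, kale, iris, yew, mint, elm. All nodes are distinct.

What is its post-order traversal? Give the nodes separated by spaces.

The first element of pre-order is the root; it splits in-order into left and right subtrees.
Root mint: left subtree has 8 nodes {hop, fig, rye, aster, rose, kale, iris, yew}, right has 1 {elm}.
  Root iris: left subtree has 6 nodes {hop, fig, rye, aster, rose, kale}, right has 1 {yew}.
    Root kale: left subtree has 5 nodes {hop, fig, rye, aster, rose}, right has 0 { }.
      Root aster: left subtree has 3 nodes {hop, fig, rye}, right has 1 {rose}.
        Root hop: left subtree has 0 nodes { }, right has 2 {fig, rye}.
          Root fig: left subtree has 0 nodes { }, right has 1 {rye}.

rye fig hop rose aster kale yew iris elm mint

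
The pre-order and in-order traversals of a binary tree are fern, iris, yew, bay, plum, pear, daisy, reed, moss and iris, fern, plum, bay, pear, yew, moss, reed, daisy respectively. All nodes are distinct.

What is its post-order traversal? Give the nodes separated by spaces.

The first element of pre-order is the root; it splits in-order into left and right subtrees.
Root fern: left subtree has 1 node {iris}, right has 7 {plum, bay, pear, yew, moss, reed, daisy}.
  Root yew: left subtree has 3 nodes {plum, bay, pear}, right has 3 {moss, reed, daisy}.
    Root bay: left subtree has 1 node {plum}, right has 1 {pear}.
    Root daisy: left subtree has 2 nodes {moss, reed}, right has 0 { }.
      Root reed: left subtree has 1 node {moss}, right has 0 { }.

iris plum pear bay moss reed daisy yew fern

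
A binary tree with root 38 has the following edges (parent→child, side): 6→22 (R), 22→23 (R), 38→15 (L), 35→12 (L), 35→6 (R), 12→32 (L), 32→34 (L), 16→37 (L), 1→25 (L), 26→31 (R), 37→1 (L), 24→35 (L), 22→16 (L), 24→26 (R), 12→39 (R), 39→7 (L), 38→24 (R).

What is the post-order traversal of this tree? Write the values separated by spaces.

15 34 32 7 39 12 25 1 37 16 23 22 6 35 31 26 24 38

Post-order visits the left subtree, then the right subtree, then the node.
At 38: go left to 15.
  15 is a leaf — visit 15.
At 38: go right to 24.
  At 24: go left to 35.
    At 35: go left to 12.
      At 12: go left to 32.
        At 32: go left to 34.
          34 is a leaf — visit 34.
        At 32: no right child.
        Visit 32.
      At 12: go right to 39.
        At 39: go left to 7.
          7 is a leaf — visit 7.
        At 39: no right child.
        Visit 39.
      Visit 12.
    At 35: go right to 6.
      At 6: no left child.
      At 6: go right to 22.
        At 22: go left to 16.
          At 16: go left to 37.
            At 37: go left to 1.
              At 1: go left to 25.
                25 is a leaf — visit 25.
              At 1: no right child.
              Visit 1.
            At 37: no right child.
            Visit 37.
          At 16: no right child.
          Visit 16.
        At 22: go right to 23.
          23 is a leaf — visit 23.
        Visit 22.
      Visit 6.
    Visit 35.
  At 24: go right to 26.
    At 26: no left child.
    At 26: go right to 31.
      31 is a leaf — visit 31.
    Visit 26.
  Visit 24.
Visit 38.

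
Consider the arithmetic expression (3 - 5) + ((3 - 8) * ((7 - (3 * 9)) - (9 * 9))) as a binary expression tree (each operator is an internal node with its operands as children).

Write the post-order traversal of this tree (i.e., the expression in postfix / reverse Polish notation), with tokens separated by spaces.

3 5 - 3 8 - 7 3 9 * - 9 9 * - * +

Post-order on an expression tree gives postfix notation: for each operator, emit left operand, right operand, then the operator.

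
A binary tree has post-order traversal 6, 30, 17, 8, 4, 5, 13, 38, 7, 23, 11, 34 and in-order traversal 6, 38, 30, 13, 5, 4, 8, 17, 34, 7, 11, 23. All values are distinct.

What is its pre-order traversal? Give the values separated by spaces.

The last element of post-order is the root; it splits in-order into left and right subtrees.
Root 34: left subtree has 8 nodes {6, 38, 30, 13, 5, 4, 8, 17}, right has 3 {7, 11, 23}.
  Root 38: left subtree has 1 node {6}, right has 6 {30, 13, 5, 4, 8, 17}.
    Root 13: left subtree has 1 node {30}, right has 4 {5, 4, 8, 17}.
      Root 5: left subtree has 0 nodes { }, right has 3 {4, 8, 17}.
        Root 4: left subtree has 0 nodes { }, right has 2 {8, 17}.
          Root 8: left subtree has 0 nodes { }, right has 1 {17}.
  Root 11: left subtree has 1 node {7}, right has 1 {23}.

34 38 6 13 30 5 4 8 17 11 7 23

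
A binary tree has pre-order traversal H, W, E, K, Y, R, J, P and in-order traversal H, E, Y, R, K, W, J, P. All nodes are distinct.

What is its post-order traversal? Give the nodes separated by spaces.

The first element of pre-order is the root; it splits in-order into left and right subtrees.
Root H: left subtree has 0 nodes { }, right has 7 {E, Y, R, K, W, J, P}.
  Root W: left subtree has 4 nodes {E, Y, R, K}, right has 2 {J, P}.
    Root E: left subtree has 0 nodes { }, right has 3 {Y, R, K}.
      Root K: left subtree has 2 nodes {Y, R}, right has 0 { }.
        Root Y: left subtree has 0 nodes { }, right has 1 {R}.
    Root J: left subtree has 0 nodes { }, right has 1 {P}.

R Y K E P J W H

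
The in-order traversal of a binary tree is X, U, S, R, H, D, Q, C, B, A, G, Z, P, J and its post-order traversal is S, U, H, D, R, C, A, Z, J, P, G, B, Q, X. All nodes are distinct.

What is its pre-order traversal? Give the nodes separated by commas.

X, Q, R, U, S, D, H, B, C, G, A, P, Z, J

The last element of post-order is the root; it splits in-order into left and right subtrees.
Root X: left subtree has 0 nodes { }, right has 13 {U, S, R, H, D, Q, C, B, A, G, Z, P, J}.
  Root Q: left subtree has 5 nodes {U, S, R, H, D}, right has 7 {C, B, A, G, Z, P, J}.
    Root R: left subtree has 2 nodes {U, S}, right has 2 {H, D}.
      Root U: left subtree has 0 nodes { }, right has 1 {S}.
      Root D: left subtree has 1 node {H}, right has 0 { }.
    Root B: left subtree has 1 node {C}, right has 5 {A, G, Z, P, J}.
      Root G: left subtree has 1 node {A}, right has 3 {Z, P, J}.
        Root P: left subtree has 1 node {Z}, right has 1 {J}.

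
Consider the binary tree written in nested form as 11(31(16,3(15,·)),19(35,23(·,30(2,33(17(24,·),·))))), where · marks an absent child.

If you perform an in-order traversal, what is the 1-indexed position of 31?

In-order visits the left subtree, then the node, then the right subtree.
At 11: go left to 31.
  At 31: go left to 16.
    16 is a leaf — visit 16.
  Visit 31.
  At 31: go right to 3.
    At 3: go left to 15.
      15 is a leaf — visit 15.
    Visit 3.
    At 3: no right child.
Visit 11.
At 11: go right to 19.
  At 19: go left to 35.
    35 is a leaf — visit 35.
  Visit 19.
  At 19: go right to 23.
    At 23: no left child.
    Visit 23.
    At 23: go right to 30.
      At 30: go left to 2.
        2 is a leaf — visit 2.
      Visit 30.
      At 30: go right to 33.
        At 33: go left to 17.
          At 17: go left to 24.
            24 is a leaf — visit 24.
          Visit 17.
          At 17: no right child.
        Visit 33.
        At 33: no right child.
Full in-order sequence: 16, 31, 15, 3, 11, 35, 19, 23, 2, 30, 24, 17, 33.

2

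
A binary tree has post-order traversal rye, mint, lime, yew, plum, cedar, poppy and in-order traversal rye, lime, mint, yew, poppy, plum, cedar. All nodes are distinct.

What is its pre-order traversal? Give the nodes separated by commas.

poppy, yew, lime, rye, mint, cedar, plum

The last element of post-order is the root; it splits in-order into left and right subtrees.
Root poppy: left subtree has 4 nodes {rye, lime, mint, yew}, right has 2 {plum, cedar}.
  Root yew: left subtree has 3 nodes {rye, lime, mint}, right has 0 { }.
    Root lime: left subtree has 1 node {rye}, right has 1 {mint}.
  Root cedar: left subtree has 1 node {plum}, right has 0 { }.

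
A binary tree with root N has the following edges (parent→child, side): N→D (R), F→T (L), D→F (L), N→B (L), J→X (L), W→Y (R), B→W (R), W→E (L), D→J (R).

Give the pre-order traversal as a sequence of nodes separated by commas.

N, B, W, E, Y, D, F, T, J, X

Pre-order visits the node, then its left subtree, then its right subtree.
Visit N.
At N: go left to B.
  Visit B.
  At B: no left child.
  At B: go right to W.
    Visit W.
    At W: go left to E.
      E is a leaf — visit E.
    At W: go right to Y.
      Y is a leaf — visit Y.
At N: go right to D.
  Visit D.
  At D: go left to F.
    Visit F.
    At F: go left to T.
      T is a leaf — visit T.
    At F: no right child.
  At D: go right to J.
    Visit J.
    At J: go left to X.
      X is a leaf — visit X.
    At J: no right child.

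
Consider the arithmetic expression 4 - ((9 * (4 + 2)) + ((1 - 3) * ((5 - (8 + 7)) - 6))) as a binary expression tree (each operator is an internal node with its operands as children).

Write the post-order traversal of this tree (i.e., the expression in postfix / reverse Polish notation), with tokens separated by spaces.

4 9 4 2 + * 1 3 - 5 8 7 + - 6 - * + -

Post-order on an expression tree gives postfix notation: for each operator, emit left operand, right operand, then the operator.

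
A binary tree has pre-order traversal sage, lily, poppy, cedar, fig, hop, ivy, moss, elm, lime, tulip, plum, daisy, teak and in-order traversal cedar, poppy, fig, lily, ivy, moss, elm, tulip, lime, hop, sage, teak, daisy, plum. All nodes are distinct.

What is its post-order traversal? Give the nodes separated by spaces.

cedar fig poppy tulip lime elm moss ivy hop lily teak daisy plum sage

The first element of pre-order is the root; it splits in-order into left and right subtrees.
Root sage: left subtree has 10 nodes {cedar, poppy, fig, lily, ivy, moss, elm, tulip, lime, hop}, right has 3 {teak, daisy, plum}.
  Root lily: left subtree has 3 nodes {cedar, poppy, fig}, right has 6 {ivy, moss, elm, tulip, lime, hop}.
    Root poppy: left subtree has 1 node {cedar}, right has 1 {fig}.
    Root hop: left subtree has 5 nodes {ivy, moss, elm, tulip, lime}, right has 0 { }.
      Root ivy: left subtree has 0 nodes { }, right has 4 {moss, elm, tulip, lime}.
        Root moss: left subtree has 0 nodes { }, right has 3 {elm, tulip, lime}.
          Root elm: left subtree has 0 nodes { }, right has 2 {tulip, lime}.
            Root lime: left subtree has 1 node {tulip}, right has 0 { }.
  Root plum: left subtree has 2 nodes {teak, daisy}, right has 0 { }.
    Root daisy: left subtree has 1 node {teak}, right has 0 { }.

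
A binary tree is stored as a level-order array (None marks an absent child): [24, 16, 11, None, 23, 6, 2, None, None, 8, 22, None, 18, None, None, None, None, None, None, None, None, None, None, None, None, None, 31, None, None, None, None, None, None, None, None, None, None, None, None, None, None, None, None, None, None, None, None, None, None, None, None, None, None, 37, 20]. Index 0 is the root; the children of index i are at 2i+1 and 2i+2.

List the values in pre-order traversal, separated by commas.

24, 16, 23, 8, 22, 11, 6, 18, 31, 37, 20, 2

Pre-order visits the node, then its left subtree, then its right subtree.
Visit 24.
At 24: go left to 16.
  Visit 16.
  At 16: no left child.
  At 16: go right to 23.
    Visit 23.
    At 23: go left to 8.
      8 is a leaf — visit 8.
    At 23: go right to 22.
      22 is a leaf — visit 22.
At 24: go right to 11.
  Visit 11.
  At 11: go left to 6.
    Visit 6.
    At 6: no left child.
    At 6: go right to 18.
      Visit 18.
      At 18: no left child.
      At 18: go right to 31.
        Visit 31.
        At 31: go left to 37.
          37 is a leaf — visit 37.
        At 31: go right to 20.
          20 is a leaf — visit 20.
  At 11: go right to 2.
    2 is a leaf — visit 2.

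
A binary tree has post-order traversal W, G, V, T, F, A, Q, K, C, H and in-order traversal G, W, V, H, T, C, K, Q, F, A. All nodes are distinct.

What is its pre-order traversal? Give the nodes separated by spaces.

H V G W C T K Q A F

The last element of post-order is the root; it splits in-order into left and right subtrees.
Root H: left subtree has 3 nodes {G, W, V}, right has 6 {T, C, K, Q, F, A}.
  Root V: left subtree has 2 nodes {G, W}, right has 0 { }.
    Root G: left subtree has 0 nodes { }, right has 1 {W}.
  Root C: left subtree has 1 node {T}, right has 4 {K, Q, F, A}.
    Root K: left subtree has 0 nodes { }, right has 3 {Q, F, A}.
      Root Q: left subtree has 0 nodes { }, right has 2 {F, A}.
        Root A: left subtree has 1 node {F}, right has 0 { }.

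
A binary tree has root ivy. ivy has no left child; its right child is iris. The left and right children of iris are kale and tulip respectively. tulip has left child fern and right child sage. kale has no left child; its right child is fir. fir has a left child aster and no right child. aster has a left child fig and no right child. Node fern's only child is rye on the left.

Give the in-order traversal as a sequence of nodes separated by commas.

ivy, kale, fig, aster, fir, iris, rye, fern, tulip, sage

In-order visits the left subtree, then the node, then the right subtree.
At ivy: no left child.
Visit ivy.
At ivy: go right to iris.
  At iris: go left to kale.
    At kale: no left child.
    Visit kale.
    At kale: go right to fir.
      At fir: go left to aster.
        At aster: go left to fig.
          fig is a leaf — visit fig.
        Visit aster.
        At aster: no right child.
      Visit fir.
      At fir: no right child.
  Visit iris.
  At iris: go right to tulip.
    At tulip: go left to fern.
      At fern: go left to rye.
        rye is a leaf — visit rye.
      Visit fern.
      At fern: no right child.
    Visit tulip.
    At tulip: go right to sage.
      sage is a leaf — visit sage.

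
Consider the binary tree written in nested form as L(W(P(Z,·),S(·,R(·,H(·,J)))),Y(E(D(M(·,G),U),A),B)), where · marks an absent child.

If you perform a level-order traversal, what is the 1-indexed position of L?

Level-order visits nodes level by level from the root, left to right within each level.
Level 0: L
Level 1: W, Y
Level 2: P, S, E, B
Level 3: Z, R, D, A
Level 4: H, M, U
Level 5: J, G
Full level-order sequence: L, W, Y, P, S, E, B, Z, R, D, A, H, M, U, J, G.

1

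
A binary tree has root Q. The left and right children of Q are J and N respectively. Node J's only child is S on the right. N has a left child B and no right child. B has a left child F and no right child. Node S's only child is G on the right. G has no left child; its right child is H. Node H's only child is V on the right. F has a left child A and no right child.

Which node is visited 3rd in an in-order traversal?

G

In-order visits the left subtree, then the node, then the right subtree.
At Q: go left to J.
  At J: no left child.
  Visit J.
  At J: go right to S.
    At S: no left child.
    Visit S.
    At S: go right to G.
      At G: no left child.
      Visit G.
      At G: go right to H.
        At H: no left child.
        Visit H.
        At H: go right to V.
          V is a leaf — visit V.
Visit Q.
At Q: go right to N.
  At N: go left to B.
    At B: go left to F.
      At F: go left to A.
        A is a leaf — visit A.
      Visit F.
      At F: no right child.
    Visit B.
    At B: no right child.
  Visit N.
  At N: no right child.
Full in-order sequence: J, S, G, H, V, Q, A, F, B, N.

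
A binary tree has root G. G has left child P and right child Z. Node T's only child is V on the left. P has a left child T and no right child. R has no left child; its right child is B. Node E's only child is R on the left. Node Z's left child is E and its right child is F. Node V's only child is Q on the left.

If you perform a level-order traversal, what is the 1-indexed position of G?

Level-order visits nodes level by level from the root, left to right within each level.
Level 0: G
Level 1: P, Z
Level 2: T, E, F
Level 3: V, R
Level 4: Q, B
Full level-order sequence: G, P, Z, T, E, F, V, R, Q, B.

1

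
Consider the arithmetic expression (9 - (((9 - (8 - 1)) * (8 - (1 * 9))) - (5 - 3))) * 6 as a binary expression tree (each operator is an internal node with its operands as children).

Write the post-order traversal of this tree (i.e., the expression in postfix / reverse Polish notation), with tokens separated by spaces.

9 9 8 1 - - 8 1 9 * - * 5 3 - - - 6 *

Post-order on an expression tree gives postfix notation: for each operator, emit left operand, right operand, then the operator.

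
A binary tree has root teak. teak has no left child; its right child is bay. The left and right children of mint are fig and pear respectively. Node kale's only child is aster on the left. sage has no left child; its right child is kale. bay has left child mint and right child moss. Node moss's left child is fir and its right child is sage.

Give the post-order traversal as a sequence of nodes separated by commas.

fig, pear, mint, fir, aster, kale, sage, moss, bay, teak

Post-order visits the left subtree, then the right subtree, then the node.
At teak: no left child.
At teak: go right to bay.
  At bay: go left to mint.
    At mint: go left to fig.
      fig is a leaf — visit fig.
    At mint: go right to pear.
      pear is a leaf — visit pear.
    Visit mint.
  At bay: go right to moss.
    At moss: go left to fir.
      fir is a leaf — visit fir.
    At moss: go right to sage.
      At sage: no left child.
      At sage: go right to kale.
        At kale: go left to aster.
          aster is a leaf — visit aster.
        At kale: no right child.
        Visit kale.
      Visit sage.
    Visit moss.
  Visit bay.
Visit teak.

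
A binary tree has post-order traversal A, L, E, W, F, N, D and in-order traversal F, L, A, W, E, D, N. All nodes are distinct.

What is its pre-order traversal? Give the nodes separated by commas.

The last element of post-order is the root; it splits in-order into left and right subtrees.
Root D: left subtree has 5 nodes {F, L, A, W, E}, right has 1 {N}.
  Root F: left subtree has 0 nodes { }, right has 4 {L, A, W, E}.
    Root W: left subtree has 2 nodes {L, A}, right has 1 {E}.
      Root L: left subtree has 0 nodes { }, right has 1 {A}.

D, F, W, L, A, E, N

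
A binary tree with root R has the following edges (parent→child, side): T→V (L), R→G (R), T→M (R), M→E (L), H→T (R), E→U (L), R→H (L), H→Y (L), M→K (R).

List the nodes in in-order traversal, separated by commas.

Y, H, V, T, U, E, M, K, R, G

In-order visits the left subtree, then the node, then the right subtree.
At R: go left to H.
  At H: go left to Y.
    Y is a leaf — visit Y.
  Visit H.
  At H: go right to T.
    At T: go left to V.
      V is a leaf — visit V.
    Visit T.
    At T: go right to M.
      At M: go left to E.
        At E: go left to U.
          U is a leaf — visit U.
        Visit E.
        At E: no right child.
      Visit M.
      At M: go right to K.
        K is a leaf — visit K.
Visit R.
At R: go right to G.
  G is a leaf — visit G.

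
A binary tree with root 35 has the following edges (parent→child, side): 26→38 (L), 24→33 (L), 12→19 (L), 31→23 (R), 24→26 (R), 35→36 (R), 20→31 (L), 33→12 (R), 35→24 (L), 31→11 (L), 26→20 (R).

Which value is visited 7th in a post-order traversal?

31

Post-order visits the left subtree, then the right subtree, then the node.
At 35: go left to 24.
  At 24: go left to 33.
    At 33: no left child.
    At 33: go right to 12.
      At 12: go left to 19.
        19 is a leaf — visit 19.
      At 12: no right child.
      Visit 12.
    Visit 33.
  At 24: go right to 26.
    At 26: go left to 38.
      38 is a leaf — visit 38.
    At 26: go right to 20.
      At 20: go left to 31.
        At 31: go left to 11.
          11 is a leaf — visit 11.
        At 31: go right to 23.
          23 is a leaf — visit 23.
        Visit 31.
      At 20: no right child.
      Visit 20.
    Visit 26.
  Visit 24.
At 35: go right to 36.
  36 is a leaf — visit 36.
Visit 35.
Full post-order sequence: 19, 12, 33, 38, 11, 23, 31, 20, 26, 24, 36, 35.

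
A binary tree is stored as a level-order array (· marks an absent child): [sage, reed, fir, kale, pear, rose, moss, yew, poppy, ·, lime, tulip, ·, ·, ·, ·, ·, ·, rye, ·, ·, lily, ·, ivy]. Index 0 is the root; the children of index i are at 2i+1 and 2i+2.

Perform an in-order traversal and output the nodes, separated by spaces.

yew kale poppy rye reed pear lily lime sage ivy tulip rose fir moss

In-order visits the left subtree, then the node, then the right subtree.
At sage: go left to reed.
  At reed: go left to kale.
    At kale: go left to yew.
      yew is a leaf — visit yew.
    Visit kale.
    At kale: go right to poppy.
      At poppy: no left child.
      Visit poppy.
      At poppy: go right to rye.
        rye is a leaf — visit rye.
  Visit reed.
  At reed: go right to pear.
    At pear: no left child.
    Visit pear.
    At pear: go right to lime.
      At lime: go left to lily.
        lily is a leaf — visit lily.
      Visit lime.
      At lime: no right child.
Visit sage.
At sage: go right to fir.
  At fir: go left to rose.
    At rose: go left to tulip.
      At tulip: go left to ivy.
        ivy is a leaf — visit ivy.
      Visit tulip.
      At tulip: no right child.
    Visit rose.
    At rose: no right child.
  Visit fir.
  At fir: go right to moss.
    moss is a leaf — visit moss.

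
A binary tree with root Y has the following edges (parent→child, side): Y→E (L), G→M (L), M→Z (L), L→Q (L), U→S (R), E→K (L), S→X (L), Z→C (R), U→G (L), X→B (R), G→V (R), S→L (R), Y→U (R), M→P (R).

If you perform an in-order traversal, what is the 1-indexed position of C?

In-order visits the left subtree, then the node, then the right subtree.
At Y: go left to E.
  At E: go left to K.
    K is a leaf — visit K.
  Visit E.
  At E: no right child.
Visit Y.
At Y: go right to U.
  At U: go left to G.
    At G: go left to M.
      At M: go left to Z.
        At Z: no left child.
        Visit Z.
        At Z: go right to C.
          C is a leaf — visit C.
      Visit M.
      At M: go right to P.
        P is a leaf — visit P.
    Visit G.
    At G: go right to V.
      V is a leaf — visit V.
  Visit U.
  At U: go right to S.
    At S: go left to X.
      At X: no left child.
      Visit X.
      At X: go right to B.
        B is a leaf — visit B.
    Visit S.
    At S: go right to L.
      At L: go left to Q.
        Q is a leaf — visit Q.
      Visit L.
      At L: no right child.
Full in-order sequence: K, E, Y, Z, C, M, P, G, V, U, X, B, S, Q, L.

5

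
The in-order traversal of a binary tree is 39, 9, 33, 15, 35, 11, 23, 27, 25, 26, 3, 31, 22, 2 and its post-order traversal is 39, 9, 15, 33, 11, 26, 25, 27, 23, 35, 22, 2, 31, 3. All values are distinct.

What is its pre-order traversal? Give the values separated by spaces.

3 35 33 9 39 15 23 11 27 25 26 31 2 22

The last element of post-order is the root; it splits in-order into left and right subtrees.
Root 3: left subtree has 10 nodes {39, 9, 33, 15, 35, 11, 23, 27, 25, 26}, right has 3 {31, 22, 2}.
  Root 35: left subtree has 4 nodes {39, 9, 33, 15}, right has 5 {11, 23, 27, 25, 26}.
    Root 33: left subtree has 2 nodes {39, 9}, right has 1 {15}.
      Root 9: left subtree has 1 node {39}, right has 0 { }.
    Root 23: left subtree has 1 node {11}, right has 3 {27, 25, 26}.
      Root 27: left subtree has 0 nodes { }, right has 2 {25, 26}.
        Root 25: left subtree has 0 nodes { }, right has 1 {26}.
  Root 31: left subtree has 0 nodes { }, right has 2 {22, 2}.
    Root 2: left subtree has 1 node {22}, right has 0 { }.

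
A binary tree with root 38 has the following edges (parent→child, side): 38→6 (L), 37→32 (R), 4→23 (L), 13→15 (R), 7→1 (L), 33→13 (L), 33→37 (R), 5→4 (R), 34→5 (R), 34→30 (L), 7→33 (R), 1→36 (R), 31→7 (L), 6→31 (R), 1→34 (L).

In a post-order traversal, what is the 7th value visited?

Post-order visits the left subtree, then the right subtree, then the node.
At 38: go left to 6.
  At 6: no left child.
  At 6: go right to 31.
    At 31: go left to 7.
      At 7: go left to 1.
        At 1: go left to 34.
          At 34: go left to 30.
            30 is a leaf — visit 30.
          At 34: go right to 5.
            At 5: no left child.
            At 5: go right to 4.
              At 4: go left to 23.
                23 is a leaf — visit 23.
              At 4: no right child.
              Visit 4.
            Visit 5.
          Visit 34.
        At 1: go right to 36.
          36 is a leaf — visit 36.
        Visit 1.
      At 7: go right to 33.
        At 33: go left to 13.
          At 13: no left child.
          At 13: go right to 15.
            15 is a leaf — visit 15.
          Visit 13.
        At 33: go right to 37.
          At 37: no left child.
          At 37: go right to 32.
            32 is a leaf — visit 32.
          Visit 37.
        Visit 33.
      Visit 7.
    At 31: no right child.
    Visit 31.
  Visit 6.
At 38: no right child.
Visit 38.
Full post-order sequence: 30, 23, 4, 5, 34, 36, 1, 15, 13, 32, 37, 33, 7, 31, 6, 38.

1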